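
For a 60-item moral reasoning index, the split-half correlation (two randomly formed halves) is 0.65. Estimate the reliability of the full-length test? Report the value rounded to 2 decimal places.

r_full = 2r_hh / (1 + r_hh) = 2 × 0.65 / (1 + 0.65)
r_full = 1.3000 / 1.6500 ≈ 0.7879

0.79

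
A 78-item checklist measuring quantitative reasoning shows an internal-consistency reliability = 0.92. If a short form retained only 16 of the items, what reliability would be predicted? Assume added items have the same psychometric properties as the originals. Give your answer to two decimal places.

n = 16/78 = 0.2051
Apply the Spearman-Brown prophecy formula, r' = nr / [1 + (n − 1)r]:
r_new = 0.2051·0.92 / [1 + (0.2051 − 1)·0.92]
     = 0.1887 / 0.2687 = 0.7023

0.70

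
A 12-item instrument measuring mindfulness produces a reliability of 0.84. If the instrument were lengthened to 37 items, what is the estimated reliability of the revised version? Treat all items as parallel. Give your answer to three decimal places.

0.942

n = 37/12 = 3.0833
r_new = (3.0833 × 0.84) / (1 + (3.0833 − 1) × 0.84)
     = 2.5900 / 2.7500 = 0.9418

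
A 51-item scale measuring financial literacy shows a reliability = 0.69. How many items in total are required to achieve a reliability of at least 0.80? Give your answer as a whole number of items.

92

Rearranging the Spearman-Brown formula for n,
n = r*(1 − r) / [ r (1 − r*) ]
n = 0.80(1 − 0.69) / [0.69(1 − 0.80)]
n = 0.2480 / 0.1380 ≈ 1.7971
So the test needs 1.7971 × 51 ≈ 91.65 items; rounding up, 92.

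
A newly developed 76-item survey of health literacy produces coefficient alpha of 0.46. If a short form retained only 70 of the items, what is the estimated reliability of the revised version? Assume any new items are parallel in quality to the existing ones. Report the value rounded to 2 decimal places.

Length ratio n = 70/76 = 0.9211
By Spearman-Brown, r_new = n r / (1 + (n − 1) r).
r_new = 0.9211·0.46 / [1 + (0.9211 − 1)·0.46]
r_new = 0.4237 / 0.9637 ≈ 0.4397

0.44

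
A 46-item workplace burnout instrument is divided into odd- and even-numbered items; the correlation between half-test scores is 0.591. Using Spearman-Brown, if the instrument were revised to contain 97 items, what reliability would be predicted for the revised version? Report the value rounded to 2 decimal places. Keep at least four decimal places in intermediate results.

Full-test reliability from the split-half r: r_full = 2(0.591)/(1 + 0.591) = 0.7429
Length factor from 46 to 97 items: n = 97/46 = 2.1087
r_new = n·r_full / (1 + (n − 1)·r_full) = 1.5666 / 1.8237 ≈ 0.8590

0.86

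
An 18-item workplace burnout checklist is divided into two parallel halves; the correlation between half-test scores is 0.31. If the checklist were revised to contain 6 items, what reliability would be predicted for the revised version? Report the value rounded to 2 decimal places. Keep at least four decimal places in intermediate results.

Spearman-Brown correction (n = 2): r_full = 2·0.31/(1 + 0.31) = 0.4733
Then adjust to 6 items: n = 6/18 = 0.3333
r_new = n·r_full / (1 + (n − 1)·r_full) = 0.1578 / 0.6845 ≈ 0.2305

0.23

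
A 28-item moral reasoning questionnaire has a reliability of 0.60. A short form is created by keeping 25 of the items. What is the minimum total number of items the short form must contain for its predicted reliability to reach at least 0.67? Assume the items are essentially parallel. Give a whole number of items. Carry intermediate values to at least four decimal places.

38

Short-form reliability: n = 25/28 = 0.8929; r_25 = n·r/(1+(n−1)r) ≈ 0.5725
Length factor from the short form to reach 0.67: n' = 0.67(1 − 0.5725) / [0.5725(1 − 0.67)] ≈ 1.5161
Items = 1.5161 × 25 ≈ 37.90 → 38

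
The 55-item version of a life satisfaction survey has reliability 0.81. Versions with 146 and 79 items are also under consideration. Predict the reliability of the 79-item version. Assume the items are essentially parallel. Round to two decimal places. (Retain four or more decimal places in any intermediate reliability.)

0.86

Only the ratio of lengths matters: n = 79/55 = 1.4364
r_{79} = n·r / (1 + (n − 1)·r) = 1.1635 / 1.3535 ≈ 0.8596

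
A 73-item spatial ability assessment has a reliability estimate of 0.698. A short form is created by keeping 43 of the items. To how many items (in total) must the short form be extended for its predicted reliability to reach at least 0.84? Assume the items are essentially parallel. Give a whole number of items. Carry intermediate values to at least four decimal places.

166

First, r for the 43-item form: n = 43/73 = 0.5890, so r_43 = 0.5890·0.698/(1 + (0.5890 − 1)·0.698) = 0.5765
Then solve for n' with r_old = 0.5765, r_target = 0.84: n' = 0.84(1 − 0.5765)/[0.5765(1 − 0.84)] = 3.8567
Total items = 3.8567 × 43 = 165.84, rounded up to 166.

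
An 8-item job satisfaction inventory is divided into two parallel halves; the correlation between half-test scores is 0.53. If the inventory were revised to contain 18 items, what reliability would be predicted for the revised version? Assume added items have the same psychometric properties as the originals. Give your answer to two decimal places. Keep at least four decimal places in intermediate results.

0.84

Spearman-Brown correction (n = 2): r_full = 2·0.53/(1 + 0.53) = 0.6928
Then adjust to 18 items: n = 18/8 = 2.2500
r_new = n·r_full / (1 + (n − 1)·r_full) = 1.5588 / 1.8660 ≈ 0.8354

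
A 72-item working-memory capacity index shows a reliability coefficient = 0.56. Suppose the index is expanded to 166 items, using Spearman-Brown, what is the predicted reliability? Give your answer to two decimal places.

0.75

n = 166/72 = 2.3056
By Spearman-Brown, r_new = n r / (1 + (n − 1) r).
r_new = (2.3056 × 0.56) / (1 + (2.3056 − 1) × 0.56)
r_new = 1.2911 / 1.7311 ≈ 0.7458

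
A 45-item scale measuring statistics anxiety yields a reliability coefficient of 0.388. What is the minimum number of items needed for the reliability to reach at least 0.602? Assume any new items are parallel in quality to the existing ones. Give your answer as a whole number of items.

n = 0.602(1 − 0.388) / [0.388(1 − 0.602)]
  = 0.368424 / 0.154424 = 2.3858
Items needed = n × 45 = 2.3858 × 45 ≈ 107.36 → round up to 108

108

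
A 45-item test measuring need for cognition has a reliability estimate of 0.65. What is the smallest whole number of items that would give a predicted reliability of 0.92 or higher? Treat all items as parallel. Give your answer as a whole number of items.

279

Spearman-Brown solved for the length factor n:
n = r_target (1 − r_old) / [ r_old (1 − r_target) ]
n = 0.92(1 − 0.65) / [0.65(1 − 0.92)]
  = 0.3220 / 0.0520 = 6.1923
Items needed = n × 45 = 6.1923 × 45 ≈ 278.65 → round up to 279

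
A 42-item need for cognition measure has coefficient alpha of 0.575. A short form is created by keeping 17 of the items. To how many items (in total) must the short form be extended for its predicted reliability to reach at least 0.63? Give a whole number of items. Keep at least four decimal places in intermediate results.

53

First, r for the 17-item form: n = 17/42 = 0.4048, so r_17 = 0.4048·0.575/(1 + (0.4048 − 1)·0.575) = 0.3539
Length factor from the short form to reach 0.63: n' = 0.63(1 − 0.3539) / [0.3539(1 − 0.63)] ≈ 3.1086
Items = 3.1086 × 17 ≈ 52.85 → 53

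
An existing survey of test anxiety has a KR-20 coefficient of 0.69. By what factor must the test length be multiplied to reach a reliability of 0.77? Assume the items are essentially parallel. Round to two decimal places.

1.50

n = 0.77 × (1 − 0.69) / [ 0.69 × (1 − 0.77) ]
n = 0.2387 / 0.1587 ≈ 1.5041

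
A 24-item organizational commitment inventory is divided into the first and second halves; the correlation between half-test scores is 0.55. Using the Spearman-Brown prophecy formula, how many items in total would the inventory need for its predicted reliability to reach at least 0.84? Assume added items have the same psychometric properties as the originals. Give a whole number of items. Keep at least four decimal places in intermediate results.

52

Corrected full-test reliability: r_full = 2 × 0.55 / (1 + 0.55) ≈ 0.7097
Solve Spearman-Brown for n: n = 0.84(1 − 0.7097) / [0.7097(1 − 0.84)] = 2.1475
Required items = 2.1475 × 24 = 51.54, so 52 items.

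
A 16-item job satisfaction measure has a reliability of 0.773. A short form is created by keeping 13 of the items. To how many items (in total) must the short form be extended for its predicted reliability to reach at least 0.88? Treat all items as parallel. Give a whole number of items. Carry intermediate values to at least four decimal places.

35

First, r for the 13-item form: n = 13/16 = 0.8125, so r_13 = 0.8125·0.773/(1 + (0.8125 − 1)·0.773) = 0.7345
Length factor from the short form to reach 0.88: n' = 0.88(1 − 0.7345) / [0.7345(1 − 0.88)] ≈ 2.6508
Total items = 2.6508 × 13 = 34.46, rounded up to 35.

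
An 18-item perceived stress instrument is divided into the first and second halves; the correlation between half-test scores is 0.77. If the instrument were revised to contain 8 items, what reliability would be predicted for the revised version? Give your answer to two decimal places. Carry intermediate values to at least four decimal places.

Full-test reliability from the split-half r: r_full = 2(0.77)/(1 + 0.77) = 0.8701
Length factor from 18 to 8 items: n = 8/18 = 0.4444
r_new = n·r_full / (1 + (n − 1)·r_full) = 0.3867 / 0.5166 ≈ 0.7485

0.75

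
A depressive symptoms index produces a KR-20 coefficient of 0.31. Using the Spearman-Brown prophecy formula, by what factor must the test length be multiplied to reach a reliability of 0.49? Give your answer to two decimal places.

Invert Spearman-Brown to solve for n:
n = r_target (1 − r_old) / [ r_old (1 − r_target) ]
n = 0.49(1 − 0.31) / [0.31(1 − 0.49)]
  = 0.3381 / 0.1581 = 2.1385

2.14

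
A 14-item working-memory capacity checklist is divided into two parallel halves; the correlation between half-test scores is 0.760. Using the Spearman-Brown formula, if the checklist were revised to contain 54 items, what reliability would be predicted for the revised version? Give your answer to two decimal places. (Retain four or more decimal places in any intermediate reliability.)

First correct the split-half correlation to full-test reliability: r_full = 2 × 0.760 / (1 + 0.760) ≈ 0.8636
Length factor from 14 to 54 items: n = 54/14 = 3.8571
r_new = n·r_full / (1 + (n − 1)·r_full) = 3.3310 / 3.4674 ≈ 0.9607

0.96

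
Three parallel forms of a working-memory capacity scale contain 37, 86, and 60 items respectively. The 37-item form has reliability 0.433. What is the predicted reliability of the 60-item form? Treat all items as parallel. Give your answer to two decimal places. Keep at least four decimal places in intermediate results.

The 86-item form is not needed; work directly from the 37-item form with n = 60/37 = 1.6216.
r_{60} = n·r / (1 + (n − 1)·r) = 0.7022 / 1.2692 ≈ 0.5533

0.55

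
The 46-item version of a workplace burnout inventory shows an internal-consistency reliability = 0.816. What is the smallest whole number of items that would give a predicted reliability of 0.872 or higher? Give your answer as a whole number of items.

71

Invert Spearman-Brown to solve for n:
n = r*(1 − r) / [ r (1 − r*) ]
n = [0.872 × 0.184] / [0.816 × 0.128]
n = 0.160448 / 0.104448 ≈ 1.5362
So the test needs 1.5362 × 46 ≈ 70.67 items; rounding up, 71.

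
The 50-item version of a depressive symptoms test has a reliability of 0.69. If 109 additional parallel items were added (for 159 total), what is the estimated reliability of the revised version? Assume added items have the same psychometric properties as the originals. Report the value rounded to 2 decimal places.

0.88

Length ratio n = 159/50 = 3.18
Apply the Spearman-Brown prophecy formula, r' = nr / [1 + (n − 1)r]:
r_new = 3.18·0.69 / [1 + (3.18 − 1)·0.69]
r_new = 2.1942 / 2.5042 ≈ 0.8762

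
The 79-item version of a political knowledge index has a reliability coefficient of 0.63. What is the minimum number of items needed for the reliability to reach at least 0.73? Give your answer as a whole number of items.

126

Spearman-Brown solved for the length factor n:
n = r_target (1 − r_old) / [ r_old (1 − r_target) ]
n = 0.73 × (1 − 0.63) / [ 0.63 × (1 − 0.73) ]
  = 0.2701 / 0.1701 = 1.5879
1.5879 × 79 = 125.44 → 126 items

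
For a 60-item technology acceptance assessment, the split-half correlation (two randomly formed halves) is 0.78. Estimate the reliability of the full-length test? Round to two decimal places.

0.88

The full test is twice the length of either half (n = 2).
r_full = 2r_hh / (1 + r_hh) = 2 × 0.78 / (1 + 0.78)
       = 1.5600 / 1.7800 = 0.8764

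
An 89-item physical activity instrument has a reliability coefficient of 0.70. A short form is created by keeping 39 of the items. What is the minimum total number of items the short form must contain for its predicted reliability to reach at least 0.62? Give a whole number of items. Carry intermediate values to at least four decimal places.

63

First, r for the 39-item form: n = 39/89 = 0.4382, so r_39 = 0.4382·0.70/(1 + (0.4382 − 1)·0.70) = 0.5056
Length factor from the short form to reach 0.62: n' = 0.62(1 − 0.5056) / [0.5056(1 − 0.62)] ≈ 1.5954
Total items = 1.5954 × 39 = 62.22, rounded up to 63.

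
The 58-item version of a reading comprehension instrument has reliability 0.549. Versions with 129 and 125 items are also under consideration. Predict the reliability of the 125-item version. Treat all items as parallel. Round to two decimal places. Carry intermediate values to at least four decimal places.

0.72

Only the ratio of lengths matters: n = 125/58 = 2.1552
r_{125} = n·r / (1 + (n − 1)·r) = 1.1832 / 1.6342 ≈ 0.7240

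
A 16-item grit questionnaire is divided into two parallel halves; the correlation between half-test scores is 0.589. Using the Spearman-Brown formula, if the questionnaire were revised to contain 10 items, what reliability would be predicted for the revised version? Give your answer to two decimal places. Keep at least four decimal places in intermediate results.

Full-test reliability from the split-half r: r_full = 2(0.589)/(1 + 0.589) = 0.7413
Length factor from 16 to 10 items: n = 10/16 = 0.6250
r_new = n·r_full / (1 + (n − 1)·r_full) = 0.4633 / 0.7220 ≈ 0.6417

0.64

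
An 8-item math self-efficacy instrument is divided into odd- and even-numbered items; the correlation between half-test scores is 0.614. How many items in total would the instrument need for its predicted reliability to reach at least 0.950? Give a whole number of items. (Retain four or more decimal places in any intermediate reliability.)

Corrected full-test reliability: r_full = 2 × 0.614 / (1 + 0.614) ≈ 0.7608
Solve Spearman-Brown for n: n = 0.950(1 − 0.7608) / [0.7608(1 − 0.950)] = 5.9737
Required items = 5.9737 × 8 = 47.79, so 48 items.

48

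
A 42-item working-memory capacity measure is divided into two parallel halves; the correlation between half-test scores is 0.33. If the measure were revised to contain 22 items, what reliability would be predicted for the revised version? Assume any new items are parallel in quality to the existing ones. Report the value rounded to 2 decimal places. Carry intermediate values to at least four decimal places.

0.34

Full-test reliability from the split-half r: r_full = 2(0.33)/(1 + 0.33) = 0.4962
Length factor from 42 to 22 items: n = 22/42 = 0.5238
r_new = n·r_full / (1 + (n − 1)·r_full) = 0.2599 / 0.7637 ≈ 0.3403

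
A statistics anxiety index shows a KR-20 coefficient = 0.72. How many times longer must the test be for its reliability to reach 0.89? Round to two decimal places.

3.15

Spearman-Brown solved for the length factor n:
n = r_target (1 − r_old) / [ r_old (1 − r_target) ]
n = 0.89(1 − 0.72) / [0.72(1 − 0.89)]
n = 0.2492 / 0.0792 ≈ 3.1465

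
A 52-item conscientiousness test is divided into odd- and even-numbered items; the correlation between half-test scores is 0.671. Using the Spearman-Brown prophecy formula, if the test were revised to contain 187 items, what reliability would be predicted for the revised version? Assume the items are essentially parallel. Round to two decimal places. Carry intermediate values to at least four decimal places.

First correct the split-half correlation to full-test reliability: r_full = 2 × 0.671 / (1 + 0.671) ≈ 0.8031
Length factor from 52 to 187 items: n = 187/52 = 3.5962
r_new = n·r_full / (1 + (n − 1)·r_full) = 2.8881 / 3.0850 ≈ 0.9362

0.94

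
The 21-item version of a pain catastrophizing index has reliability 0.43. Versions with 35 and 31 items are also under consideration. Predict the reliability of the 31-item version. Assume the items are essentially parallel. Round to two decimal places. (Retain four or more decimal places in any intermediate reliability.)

0.53

Only the ratio of lengths matters: n = 31/21 = 1.4762
r_{31} = n·r / (1 + (n − 1)·r) = 0.6348 / 1.2048 ≈ 0.5269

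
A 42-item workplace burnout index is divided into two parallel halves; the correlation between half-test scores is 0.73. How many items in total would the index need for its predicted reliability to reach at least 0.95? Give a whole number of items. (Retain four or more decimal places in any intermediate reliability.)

148

r_full = 2(0.73)/(1 + 0.73) = 0.8439
n = r_tgt(1 − r_full) / [r_full(1 − r_tgt)] = 0.95 × 0.1561 / (0.8439 × 0.05) ≈ 3.5145
Required items = 3.5145 × 42 = 147.61, so 148 items.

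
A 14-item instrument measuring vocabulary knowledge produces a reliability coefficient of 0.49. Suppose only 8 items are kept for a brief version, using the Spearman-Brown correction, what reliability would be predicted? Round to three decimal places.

The new length is 8/14 = 0.5714 times the old.
Spearman-Brown: r_new = n·r / (1 + (n − 1)·r)
r_new = (0.5714 × 0.49) / (1 + (0.5714 − 1) × 0.49)
     = 0.2800 / 0.7900 = 0.3544

0.354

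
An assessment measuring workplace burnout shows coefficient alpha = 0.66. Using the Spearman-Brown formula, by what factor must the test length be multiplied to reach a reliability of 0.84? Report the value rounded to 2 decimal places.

2.70

Spearman-Brown solved for the length factor n:
n = r_target (1 − r_old) / [ r_old (1 − r_target) ]
n = 0.84(1 − 0.66) / [0.66(1 − 0.84)]
n = 0.2856 / 0.1056 ≈ 2.7045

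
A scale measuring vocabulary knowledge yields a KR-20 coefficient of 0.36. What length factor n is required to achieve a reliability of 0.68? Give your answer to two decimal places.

3.78

Rearranging the Spearman-Brown formula for n,
n = r*(1 − r) / [ r (1 − r*) ]
n = [0.68 × 0.64] / [0.36 × 0.32]
  = 0.4352 / 0.1152 = 3.7778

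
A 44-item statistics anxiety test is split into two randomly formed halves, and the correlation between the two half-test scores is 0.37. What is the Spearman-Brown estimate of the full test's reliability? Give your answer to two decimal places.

The full test is twice the length of either half (n = 2).
r_full = 2(0.37) / (1 + 0.37)
       = 0.7400 / 1.3700 = 0.5401

0.54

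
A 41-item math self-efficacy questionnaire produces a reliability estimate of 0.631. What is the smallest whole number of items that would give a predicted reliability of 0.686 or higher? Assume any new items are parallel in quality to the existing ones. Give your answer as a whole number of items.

53

n = 0.686(1 − 0.631) / [0.631(1 − 0.686)]
  = 0.253134 / 0.198134 = 1.2776
So the test needs 1.2776 × 41 ≈ 52.38 items; rounding up, 53.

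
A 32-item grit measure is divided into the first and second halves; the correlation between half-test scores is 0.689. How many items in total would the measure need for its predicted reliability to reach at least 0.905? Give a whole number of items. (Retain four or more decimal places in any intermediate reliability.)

69

Corrected full-test reliability: r_full = 2 × 0.689 / (1 + 0.689) ≈ 0.8159
n = r_tgt(1 − r_full) / [r_full(1 − r_tgt)] = 0.905 × 0.1841 / (0.8159 × 0.095) ≈ 2.1495
Required items = 2.1495 × 32 = 68.78, so 69 items.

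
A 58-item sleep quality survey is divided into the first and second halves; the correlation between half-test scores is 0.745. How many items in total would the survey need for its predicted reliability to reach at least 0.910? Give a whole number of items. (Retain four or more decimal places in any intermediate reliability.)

101

Corrected full-test reliability: r_full = 2 × 0.745 / (1 + 0.745) ≈ 0.8539
n = r_tgt(1 − r_full) / [r_full(1 − r_tgt)] = 0.910 × 0.1461 / (0.8539 × 0.090) ≈ 1.7300
Items = 1.7300 × 58 ≈ 100.34 → 101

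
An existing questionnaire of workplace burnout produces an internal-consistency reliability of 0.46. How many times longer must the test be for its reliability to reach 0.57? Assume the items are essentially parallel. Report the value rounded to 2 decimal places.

Spearman-Brown solved for the length factor n:
n = r*(1 − r) / [ r (1 − r*) ]
n = [0.57 × 0.54] / [0.46 × 0.43]
  = 0.3078 / 0.1978 = 1.5561

1.56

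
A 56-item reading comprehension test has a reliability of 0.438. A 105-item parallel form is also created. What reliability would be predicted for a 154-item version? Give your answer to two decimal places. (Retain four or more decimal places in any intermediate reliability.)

Only the ratio of lengths matters: n = 154/56 = 2.7500
r_{154} = n·r / (1 + (n − 1)·r) = 1.2045 / 1.7665 ≈ 0.6819

0.68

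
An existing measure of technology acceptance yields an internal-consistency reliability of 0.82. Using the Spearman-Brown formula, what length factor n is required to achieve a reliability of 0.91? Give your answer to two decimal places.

n = [0.91 × 0.18] / [0.82 × 0.09]
n = 0.1638 / 0.0738 ≈ 2.2195

2.22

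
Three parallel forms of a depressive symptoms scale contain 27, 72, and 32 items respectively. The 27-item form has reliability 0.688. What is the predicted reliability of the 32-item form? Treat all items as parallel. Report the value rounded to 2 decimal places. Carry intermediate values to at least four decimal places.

0.72

The 72-item form is not needed; work directly from the 27-item form with n = 32/27 = 1.1852.
r_{32} = n·r / (1 + (n − 1)·r) = 0.8154 / 1.1274 ≈ 0.7233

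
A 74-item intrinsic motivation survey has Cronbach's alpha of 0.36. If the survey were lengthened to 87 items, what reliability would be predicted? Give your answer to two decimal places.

0.40

Length ratio n = 87/74 = 1.1757
Apply the Spearman-Brown prophecy formula, r' = nr / [1 + (n − 1)r]:
r_new = (1.1757 × 0.36) / (1 + (1.1757 − 1) × 0.36)
r_new = 0.4233 / 1.0633 ≈ 0.3981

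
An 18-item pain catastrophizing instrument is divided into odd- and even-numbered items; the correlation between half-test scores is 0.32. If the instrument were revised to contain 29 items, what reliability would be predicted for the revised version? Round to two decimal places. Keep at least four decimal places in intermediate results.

First correct the split-half correlation to full-test reliability: r_full = 2 × 0.32 / (1 + 0.32) ≈ 0.4848
Then adjust to 29 items: n = 29/18 = 1.6111
r_new = n·r_full / (1 + (n − 1)·r_full) = 0.7811 / 1.2963 ≈ 0.6026

0.60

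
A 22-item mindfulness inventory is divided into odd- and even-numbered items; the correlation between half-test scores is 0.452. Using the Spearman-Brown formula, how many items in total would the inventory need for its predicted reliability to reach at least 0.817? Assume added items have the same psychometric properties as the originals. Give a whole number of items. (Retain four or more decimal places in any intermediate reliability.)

r_full = 2(0.452)/(1 + 0.452) = 0.6226
Solve Spearman-Brown for n: n = 0.817(1 − 0.6226) / [0.6226(1 − 0.817)] = 2.7062
Items = 2.7062 × 22 ≈ 59.54 → 60

60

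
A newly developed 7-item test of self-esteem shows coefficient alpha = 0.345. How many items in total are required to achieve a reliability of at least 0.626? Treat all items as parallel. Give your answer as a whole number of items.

23

Invert Spearman-Brown to solve for n:
n = r_target (1 − r_old) / [ r_old (1 − r_target) ]
n = [0.626 × 0.655] / [0.345 × 0.374]
  = 0.410030 / 0.129030 = 3.1778
3.1778 × 7 = 22.24 → 23 items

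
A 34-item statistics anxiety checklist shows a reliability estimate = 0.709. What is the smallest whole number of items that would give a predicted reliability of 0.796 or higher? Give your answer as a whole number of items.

55

Rearranging the Spearman-Brown formula for n,
n = r*(1 − r) / [ r (1 − r*) ]
n = 0.796 × (1 − 0.709) / [ 0.709 × (1 − 0.796) ]
n = 0.231636 / 0.144636 ≈ 1.6015
Items needed = n × 34 = 1.6015 × 34 ≈ 54.45 → round up to 55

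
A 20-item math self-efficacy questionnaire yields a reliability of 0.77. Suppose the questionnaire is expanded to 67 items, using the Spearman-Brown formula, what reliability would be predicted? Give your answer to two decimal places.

The new length is 67/20 = 3.35 times the old.
Apply the Spearman-Brown prophecy formula, r' = nr / [1 + (n − 1)r]:
r_new = (3.35 × 0.77) / (1 + (3.35 − 1) × 0.77)
     = 2.5795 / 2.8095 = 0.9181

0.92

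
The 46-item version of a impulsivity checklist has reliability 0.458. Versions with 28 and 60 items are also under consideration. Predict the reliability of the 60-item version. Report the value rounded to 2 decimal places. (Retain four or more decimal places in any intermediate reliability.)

0.52

The 28-item form is not needed; work directly from the 46-item form with n = 60/46 = 1.3043.
r_{60} = n·r / (1 + (n − 1)·r) = 0.5974 / 1.1394 ≈ 0.5243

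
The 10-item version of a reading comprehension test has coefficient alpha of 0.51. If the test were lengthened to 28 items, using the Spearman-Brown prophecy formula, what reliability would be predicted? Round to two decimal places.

0.74

The new length is 28/10 = 2.8 times the old.
r_new = 2.8·0.51 / [1 + (2.8 − 1)·0.51]
     = 1.4280 / 1.9180 = 0.7445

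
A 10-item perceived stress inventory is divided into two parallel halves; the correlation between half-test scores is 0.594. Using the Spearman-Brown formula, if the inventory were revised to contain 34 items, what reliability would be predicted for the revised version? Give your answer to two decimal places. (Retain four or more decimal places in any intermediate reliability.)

0.91

Spearman-Brown correction (n = 2): r_full = 2·0.594/(1 + 0.594) = 0.7453
Length factor from 10 to 34 items: n = 34/10 = 3.4000
r_new = n·r_full / (1 + (n − 1)·r_full) = 2.5340 / 2.7887 ≈ 0.9087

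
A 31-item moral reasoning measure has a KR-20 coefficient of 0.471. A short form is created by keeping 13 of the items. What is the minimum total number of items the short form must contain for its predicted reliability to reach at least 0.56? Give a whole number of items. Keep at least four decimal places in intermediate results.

45

First, r for the 13-item form: n = 13/31 = 0.4194, so r_13 = 0.4194·0.471/(1 + (0.4194 − 1)·0.471) = 0.2719
Then solve for n' with r_old = 0.2719, r_target = 0.56: n' = 0.56(1 − 0.2719)/[0.2719(1 − 0.56)] = 3.4081
Total items = 3.4081 × 13 = 44.31, rounded up to 45.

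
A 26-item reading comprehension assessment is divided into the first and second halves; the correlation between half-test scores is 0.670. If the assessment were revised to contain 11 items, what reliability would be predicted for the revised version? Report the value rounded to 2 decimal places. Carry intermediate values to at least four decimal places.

Full-test reliability from the split-half r: r_full = 2(0.670)/(1 + 0.670) = 0.8024
Then adjust to 11 items: n = 11/26 = 0.4231
r_new = n·r_full / (1 + (n − 1)·r_full) = 0.3395 / 0.5371 ≈ 0.6321

0.63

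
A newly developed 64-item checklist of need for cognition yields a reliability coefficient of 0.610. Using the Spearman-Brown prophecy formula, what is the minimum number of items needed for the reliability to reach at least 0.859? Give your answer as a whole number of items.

250

Rearranging the Spearman-Brown formula for n,
n = r*(1 − r) / [ r (1 − r*) ]
n = [0.859 × 0.390] / [0.610 × 0.141]
n = 0.335010 / 0.086010 ≈ 3.8950
3.8950 × 64 = 249.28 → 250 items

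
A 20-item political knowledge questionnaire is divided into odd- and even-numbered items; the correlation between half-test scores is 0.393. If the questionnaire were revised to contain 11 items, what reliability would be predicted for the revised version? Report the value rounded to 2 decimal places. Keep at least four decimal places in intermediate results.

Spearman-Brown correction (n = 2): r_full = 2·0.393/(1 + 0.393) = 0.5642
Then adjust to 11 items: n = 11/20 = 0.5500
r_new = n·r_full / (1 + (n − 1)·r_full) = 0.3103 / 0.7461 ≈ 0.4159

0.42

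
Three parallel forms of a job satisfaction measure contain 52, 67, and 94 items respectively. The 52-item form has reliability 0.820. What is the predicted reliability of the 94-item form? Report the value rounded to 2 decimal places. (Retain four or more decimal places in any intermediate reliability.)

The 67-item form is not needed; work directly from the 52-item form with n = 94/52 = 1.8077.
r_{94} = n·r / (1 + (n − 1)·r) = 1.4823 / 1.6623 ≈ 0.8917

0.89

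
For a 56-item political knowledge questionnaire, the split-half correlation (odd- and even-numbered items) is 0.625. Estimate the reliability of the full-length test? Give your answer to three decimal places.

0.769

r_full = 2(0.625) / (1 + 0.625)
r_full = 1.2500 / 1.6250 ≈ 0.7692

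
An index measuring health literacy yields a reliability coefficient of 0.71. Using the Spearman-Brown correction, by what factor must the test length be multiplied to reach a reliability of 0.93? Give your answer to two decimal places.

Rearranging the Spearman-Brown formula for n,
n = r*(1 − r) / [ r (1 − r*) ]
n = 0.93(1 − 0.71) / [0.71(1 − 0.93)]
n = 0.2697 / 0.0497 ≈ 5.4266

5.43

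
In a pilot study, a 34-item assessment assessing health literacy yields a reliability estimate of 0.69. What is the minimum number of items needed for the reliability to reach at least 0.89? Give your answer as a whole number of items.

124

n = [0.89 × 0.31] / [0.69 × 0.11]
  = 0.2759 / 0.0759 = 3.6350
So the test needs 3.6350 × 34 ≈ 123.59 items; rounding up, 124.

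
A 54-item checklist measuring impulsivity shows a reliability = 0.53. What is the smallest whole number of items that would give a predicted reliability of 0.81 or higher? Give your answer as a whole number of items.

205

Invert Spearman-Brown to solve for n:
n = r*(1 − r) / [ r (1 − r*) ]
n = 0.81(1 − 0.53) / [0.53(1 − 0.81)]
  = 0.3807 / 0.1007 = 3.7805
3.7805 × 54 = 204.15 → 205 items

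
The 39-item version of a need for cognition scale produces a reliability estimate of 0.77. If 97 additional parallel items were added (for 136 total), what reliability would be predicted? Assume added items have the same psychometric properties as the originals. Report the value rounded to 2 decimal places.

The new length is 136/39 = 3.4872 times the old.
Spearman-Brown: r_new = n·r / (1 + (n − 1)·r)
r_new = (3.4872 × 0.77) / (1 + (3.4872 − 1) × 0.77)
r_new = 2.6851 / 2.9151 ≈ 0.9211

0.92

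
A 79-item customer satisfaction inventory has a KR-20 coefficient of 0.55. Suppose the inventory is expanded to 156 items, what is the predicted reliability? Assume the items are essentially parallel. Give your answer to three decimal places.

0.707

The new length is 156/79 = 1.9747 times the old.
By Spearman-Brown, r_new = n r / (1 + (n − 1) r).
r_new = (1.9747 × 0.55) / (1 + (1.9747 − 1) × 0.55)
     = 1.0861 / 1.5361 = 0.7071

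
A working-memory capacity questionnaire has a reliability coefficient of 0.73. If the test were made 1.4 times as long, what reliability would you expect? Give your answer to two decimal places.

0.79

Spearman-Brown: r_new = n·r / (1 + (n − 1)·r)
r_new = (1.4 × 0.73) / (1 + (1.4 − 1) × 0.73)
r_new = 1.0220 / 1.2920 ≈ 0.7910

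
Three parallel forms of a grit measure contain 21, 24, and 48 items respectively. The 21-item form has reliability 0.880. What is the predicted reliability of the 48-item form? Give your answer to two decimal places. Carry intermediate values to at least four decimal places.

Only the ratio of lengths matters: n = 48/21 = 2.2857
r_{48} = n·r / (1 + (n − 1)·r) = 2.0114 / 2.1314 ≈ 0.9437

0.94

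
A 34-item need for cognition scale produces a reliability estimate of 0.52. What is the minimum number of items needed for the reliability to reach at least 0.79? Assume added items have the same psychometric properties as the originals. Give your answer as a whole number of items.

n = [0.79 × 0.48] / [0.52 × 0.21]
n = 0.3792 / 0.1092 ≈ 3.4725
Items needed = n × 34 = 3.4725 × 34 ≈ 118.06 → round up to 119

119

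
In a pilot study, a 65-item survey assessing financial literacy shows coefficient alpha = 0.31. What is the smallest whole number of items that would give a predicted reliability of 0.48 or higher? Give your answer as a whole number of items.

Rearranging the Spearman-Brown formula for n,
n = r*(1 − r) / [ r (1 − r*) ]
n = 0.48 × (1 − 0.31) / [ 0.31 × (1 − 0.48) ]
n = 0.3312 / 0.1612 ≈ 2.0546
So the test needs 2.0546 × 65 ≈ 133.55 items; rounding up, 134.

134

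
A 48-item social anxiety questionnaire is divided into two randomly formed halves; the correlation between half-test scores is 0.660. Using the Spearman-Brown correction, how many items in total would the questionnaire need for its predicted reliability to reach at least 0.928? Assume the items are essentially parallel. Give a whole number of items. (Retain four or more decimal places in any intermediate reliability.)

r_full = 2(0.660)/(1 + 0.660) = 0.7952
n = r_tgt(1 − r_full) / [r_full(1 − r_tgt)] = 0.928 × 0.2048 / (0.7952 × 0.072) ≈ 3.3195
Items = 3.3195 × 48 ≈ 159.34 → 160

160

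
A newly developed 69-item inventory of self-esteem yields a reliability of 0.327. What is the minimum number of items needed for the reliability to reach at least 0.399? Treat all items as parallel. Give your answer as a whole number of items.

95

Rearranging the Spearman-Brown formula for n,
n = r*(1 − r) / [ r (1 − r*) ]
n = 0.399 × (1 − 0.327) / [ 0.327 × (1 − 0.399) ]
  = 0.268527 / 0.196527 = 1.3664
So the test needs 1.3664 × 69 ≈ 94.28 items; rounding up, 95.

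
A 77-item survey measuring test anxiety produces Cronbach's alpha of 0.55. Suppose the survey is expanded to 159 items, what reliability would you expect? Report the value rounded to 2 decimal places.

0.72

The new length is 159/77 = 2.0649 times the old.
r_new = 2.0649·0.55 / [1 + (2.0649 − 1)·0.55]
r_new = 1.1357 / 1.5857 ≈ 0.7162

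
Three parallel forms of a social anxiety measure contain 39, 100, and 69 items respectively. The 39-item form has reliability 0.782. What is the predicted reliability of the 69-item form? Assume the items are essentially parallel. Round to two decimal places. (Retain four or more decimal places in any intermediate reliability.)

The 100-item form is not needed; work directly from the 39-item form with n = 69/39 = 1.7692.
r_{69} = n·r / (1 + (n − 1)·r) = 1.3835 / 1.6015 ≈ 0.8639

0.86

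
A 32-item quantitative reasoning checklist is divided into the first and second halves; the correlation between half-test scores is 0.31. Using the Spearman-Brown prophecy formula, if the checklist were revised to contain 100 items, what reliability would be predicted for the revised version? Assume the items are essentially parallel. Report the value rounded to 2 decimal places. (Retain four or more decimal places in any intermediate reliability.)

First correct the split-half correlation to full-test reliability: r_full = 2 × 0.31 / (1 + 0.31) ≈ 0.4733
Length factor from 32 to 100 items: n = 100/32 = 3.1250
r_new = n·r_full / (1 + (n − 1)·r_full) = 1.4791 / 2.0058 ≈ 0.7374

0.74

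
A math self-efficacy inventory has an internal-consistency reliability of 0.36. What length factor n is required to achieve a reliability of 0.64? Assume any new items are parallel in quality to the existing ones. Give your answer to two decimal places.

3.16

Rearranging the Spearman-Brown formula for n,
n = r_target (1 − r_old) / [ r_old (1 − r_target) ]
n = 0.64 × (1 − 0.36) / [ 0.36 × (1 − 0.64) ]
  = 0.4096 / 0.1296 = 3.1605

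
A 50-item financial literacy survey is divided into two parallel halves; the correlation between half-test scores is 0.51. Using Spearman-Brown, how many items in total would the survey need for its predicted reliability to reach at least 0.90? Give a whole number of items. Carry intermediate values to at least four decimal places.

217

Corrected full-test reliability: r_full = 2 × 0.51 / (1 + 0.51) ≈ 0.6755
Solve Spearman-Brown for n: n = 0.90(1 − 0.6755) / [0.6755(1 − 0.90)] = 4.3235
Items = 4.3235 × 50 ≈ 216.18 → 217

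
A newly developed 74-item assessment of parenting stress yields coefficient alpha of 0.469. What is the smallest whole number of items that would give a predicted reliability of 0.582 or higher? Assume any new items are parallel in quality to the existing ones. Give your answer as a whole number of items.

n = 0.582(1 − 0.469) / [0.469(1 − 0.582)]
  = 0.309042 / 0.196042 = 1.5764
So the test needs 1.5764 × 74 ≈ 116.65 items; rounding up, 117.

117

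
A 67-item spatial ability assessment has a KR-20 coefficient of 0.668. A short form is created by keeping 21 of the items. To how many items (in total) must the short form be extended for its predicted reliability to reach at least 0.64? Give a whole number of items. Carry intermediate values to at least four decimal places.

60

Short-form reliability: n = 21/67 = 0.3134; r_21 = n·r/(1+(n−1)r) ≈ 0.3867
Length factor from the short form to reach 0.64: n' = 0.64(1 − 0.3867) / [0.3867(1 − 0.64)] ≈ 2.8195
Total items = 2.8195 × 21 = 59.21, rounded up to 60.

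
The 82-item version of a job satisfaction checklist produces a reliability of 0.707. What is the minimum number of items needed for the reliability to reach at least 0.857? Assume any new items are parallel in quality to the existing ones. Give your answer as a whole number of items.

n = [0.857 × 0.293] / [0.707 × 0.143]
n = 0.251101 / 0.101101 ≈ 2.4837
Items needed = n × 82 = 2.4837 × 82 ≈ 203.66 → round up to 204

204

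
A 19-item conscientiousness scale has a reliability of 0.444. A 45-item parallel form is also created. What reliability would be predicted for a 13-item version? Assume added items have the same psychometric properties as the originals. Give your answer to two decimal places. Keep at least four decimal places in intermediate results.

The 45-item form is not needed; work directly from the 19-item form with n = 13/19 = 0.6842.
r_{13} = n·r / (1 + (n − 1)·r) = 0.3038 / 0.8598 ≈ 0.3533

0.35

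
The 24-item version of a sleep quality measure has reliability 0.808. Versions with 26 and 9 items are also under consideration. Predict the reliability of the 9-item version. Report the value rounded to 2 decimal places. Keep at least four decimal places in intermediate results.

The 26-item form is not needed; work directly from the 24-item form with n = 9/24 = 0.3750.
r_{9} = n·r / (1 + (n − 1)·r) = 0.3030 / 0.4950 ≈ 0.6121

0.61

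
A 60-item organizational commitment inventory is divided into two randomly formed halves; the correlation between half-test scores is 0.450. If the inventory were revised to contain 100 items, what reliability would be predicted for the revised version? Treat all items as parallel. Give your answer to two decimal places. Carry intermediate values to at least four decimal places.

Full-test reliability from the split-half r: r_full = 2(0.450)/(1 + 0.450) = 0.6207
Length factor from 60 to 100 items: n = 100/60 = 1.6667
r_new = n·r_full / (1 + (n − 1)·r_full) = 1.0345 / 1.4138 ≈ 0.7317

0.73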